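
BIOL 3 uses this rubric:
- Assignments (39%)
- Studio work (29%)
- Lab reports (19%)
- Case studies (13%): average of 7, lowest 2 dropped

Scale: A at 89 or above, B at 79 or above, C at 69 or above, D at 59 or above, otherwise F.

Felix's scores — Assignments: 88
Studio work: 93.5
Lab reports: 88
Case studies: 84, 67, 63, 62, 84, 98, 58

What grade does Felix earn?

B

Case studies: drop 58, 62 → average of remaining 5 = 396/5 = 79.2
Weighted total:
  Assignments 88 × 0.39 = 34.32
  Studio work 93.5 × 0.29 = 27.115
  Lab reports 88 × 0.19 = 16.72
  Case studies 79.2 × 0.13 = 10.296
Sum = 88.451
88.451 is ≥ 79 and < 89 → B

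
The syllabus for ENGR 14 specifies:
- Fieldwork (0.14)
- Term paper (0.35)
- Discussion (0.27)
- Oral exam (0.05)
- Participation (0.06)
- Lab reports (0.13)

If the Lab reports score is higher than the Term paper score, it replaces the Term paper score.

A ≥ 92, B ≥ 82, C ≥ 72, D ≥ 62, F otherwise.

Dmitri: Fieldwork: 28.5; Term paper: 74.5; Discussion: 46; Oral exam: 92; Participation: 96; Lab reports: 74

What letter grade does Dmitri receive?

Lab reports (74) ≤ Term paper (74.5), so Term paper stays at 74.5.
Weighted total:
  Fieldwork 28.5 × 0.14 = 3.99
  Term paper 74.5 × 0.35 = 26.075
  Discussion 46 × 0.27 = 12.42
  Oral exam 92 × 0.05 = 4.6
  Participation 96 × 0.06 = 5.76
  Lab reports 74 × 0.13 = 9.62
Sum = 62.465
62.465 is ≥ 62 and < 72 → D

D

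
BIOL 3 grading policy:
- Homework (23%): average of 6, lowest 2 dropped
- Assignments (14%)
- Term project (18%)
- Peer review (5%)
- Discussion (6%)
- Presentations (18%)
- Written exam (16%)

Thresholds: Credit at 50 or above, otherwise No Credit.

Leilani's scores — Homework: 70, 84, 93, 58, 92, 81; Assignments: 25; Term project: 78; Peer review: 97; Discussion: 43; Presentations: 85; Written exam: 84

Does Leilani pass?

Homework: drop 58, 70 → average of remaining 4 = 350/4 = 87.5
Weighted total:
  Homework 87.5 × 0.23 = 20.125
  Assignments 25 × 0.14 = 3.5
  Term project 78 × 0.18 = 14.04
  Peer review 97 × 0.05 = 4.85
  Discussion 43 × 0.06 = 2.58
  Presentations 85 × 0.18 = 15.3
  Written exam 84 × 0.16 = 13.44
Sum = 73.835
73.835 ≥ 50 → Credit

Credit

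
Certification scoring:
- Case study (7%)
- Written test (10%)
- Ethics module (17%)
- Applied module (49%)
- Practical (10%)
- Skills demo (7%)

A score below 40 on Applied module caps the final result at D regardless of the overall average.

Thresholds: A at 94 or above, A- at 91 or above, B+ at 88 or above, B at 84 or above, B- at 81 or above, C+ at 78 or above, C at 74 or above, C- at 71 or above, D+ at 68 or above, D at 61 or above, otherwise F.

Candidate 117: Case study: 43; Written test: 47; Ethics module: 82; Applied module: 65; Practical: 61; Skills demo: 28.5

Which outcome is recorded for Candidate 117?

D

Applied module score 65 ≥ 40: minimum met.
Weighted total:
  Case study 43 × 0.07 = 3.01
  Written test 47 × 0.1 = 4.7
  Ethics module 82 × 0.17 = 13.94
  Applied module 65 × 0.49 = 31.85
  Practical 61 × 0.1 = 6.1
  Skills demo 28.5 × 0.07 = 1.995
Sum = 61.595
61.595 is ≥ 61 and < 68 → D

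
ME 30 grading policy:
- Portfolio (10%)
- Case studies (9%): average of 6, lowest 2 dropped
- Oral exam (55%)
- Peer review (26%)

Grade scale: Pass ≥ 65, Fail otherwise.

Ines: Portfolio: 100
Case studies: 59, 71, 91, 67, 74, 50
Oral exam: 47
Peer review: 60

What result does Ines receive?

Fail

Case studies: drop 50, 59 → average of remaining 4 = 303/4 = 75.75
Weighted total:
  Portfolio 100 × 0.1 = 10
  Case studies 75.75 × 0.09 = 6.8175
  Oral exam 47 × 0.55 = 25.85
  Peer review 60 × 0.26 = 15.6
Sum = 58.2675
58.2675 < 65 → Fail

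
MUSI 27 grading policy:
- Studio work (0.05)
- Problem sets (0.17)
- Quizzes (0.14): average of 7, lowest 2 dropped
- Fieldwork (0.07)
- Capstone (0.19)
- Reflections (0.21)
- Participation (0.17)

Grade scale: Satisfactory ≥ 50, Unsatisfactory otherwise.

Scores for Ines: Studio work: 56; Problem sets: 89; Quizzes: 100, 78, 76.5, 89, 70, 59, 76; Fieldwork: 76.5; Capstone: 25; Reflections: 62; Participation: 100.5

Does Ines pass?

Satisfactory

Quizzes: drop 59, 70 → average of remaining 5 = 419.5/5 = 83.9
Weighted total:
  Studio work 56 × 0.05 = 2.8
  Problem sets 89 × 0.17 = 15.13
  Quizzes 83.9 × 0.14 = 11.746
  Fieldwork 76.5 × 0.07 = 5.355
  Capstone 25 × 0.19 = 4.75
  Reflections 62 × 0.21 = 13.02
  Participation 100.5 × 0.17 = 17.085
Sum = 69.886
69.886 ≥ 50 → Satisfactory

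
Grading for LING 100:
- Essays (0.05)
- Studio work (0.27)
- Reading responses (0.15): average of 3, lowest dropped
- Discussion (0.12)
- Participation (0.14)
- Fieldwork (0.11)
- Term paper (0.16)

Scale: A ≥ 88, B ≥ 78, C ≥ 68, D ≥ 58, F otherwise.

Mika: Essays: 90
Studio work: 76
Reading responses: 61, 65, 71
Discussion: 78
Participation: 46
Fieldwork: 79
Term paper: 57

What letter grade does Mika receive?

C

Reading responses: drop 61 → average of remaining 2 = 136/2 = 68
Weighted total:
  Essays 90 × 0.05 = 4.5
  Studio work 76 × 0.27 = 20.52
  Reading responses 68 × 0.15 = 10.2
  Discussion 78 × 0.12 = 9.36
  Participation 46 × 0.14 = 6.44
  Fieldwork 79 × 0.11 = 8.69
  Term paper 57 × 0.16 = 9.12
Sum = 68.83
68.83 is ≥ 68 and < 78 → C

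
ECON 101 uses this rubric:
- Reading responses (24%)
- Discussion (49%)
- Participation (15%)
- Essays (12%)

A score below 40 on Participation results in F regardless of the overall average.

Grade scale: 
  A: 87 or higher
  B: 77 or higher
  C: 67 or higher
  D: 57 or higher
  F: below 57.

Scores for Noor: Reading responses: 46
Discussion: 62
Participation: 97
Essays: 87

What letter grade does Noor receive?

Participation score 97 ≥ 40: minimum met.
Weighted total:
  Reading responses 46 × 0.24 = 11.04
  Discussion 62 × 0.49 = 30.38
  Participation 97 × 0.15 = 14.55
  Essays 87 × 0.12 = 10.44
Sum = 66.41
66.41 is ≥ 57 and < 67 → D

D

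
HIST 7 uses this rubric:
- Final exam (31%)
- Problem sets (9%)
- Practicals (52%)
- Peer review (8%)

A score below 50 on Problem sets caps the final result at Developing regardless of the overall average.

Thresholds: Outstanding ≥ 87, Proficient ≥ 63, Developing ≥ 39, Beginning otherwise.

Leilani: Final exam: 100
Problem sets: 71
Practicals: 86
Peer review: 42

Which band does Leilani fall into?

Proficient

Problem sets score 71 ≥ 50: minimum met.
Weighted total:
  Final exam 100 × 0.31 = 31
  Problem sets 71 × 0.09 = 6.39
  Practicals 86 × 0.52 = 44.72
  Peer review 42 × 0.08 = 3.36
Sum = 85.47
85.47 is ≥ 63 and < 87 → Proficient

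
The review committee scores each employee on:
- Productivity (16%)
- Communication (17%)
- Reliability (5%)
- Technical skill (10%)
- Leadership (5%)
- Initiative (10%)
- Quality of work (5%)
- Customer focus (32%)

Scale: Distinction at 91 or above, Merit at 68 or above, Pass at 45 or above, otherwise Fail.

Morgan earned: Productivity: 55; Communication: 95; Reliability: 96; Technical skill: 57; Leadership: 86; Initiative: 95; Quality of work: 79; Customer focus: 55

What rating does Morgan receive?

Weighted total:
  Productivity 55 × 0.16 = 8.8
  Communication 95 × 0.17 = 16.15
  Reliability 96 × 0.05 = 4.8
  Technical skill 57 × 0.1 = 5.7
  Leadership 86 × 0.05 = 4.3
  Initiative 95 × 0.1 = 9.5
  Quality of work 79 × 0.05 = 3.95
  Customer focus 55 × 0.32 = 17.6
Sum = 70.8
70.8 is ≥ 68 and < 91 → Merit

Merit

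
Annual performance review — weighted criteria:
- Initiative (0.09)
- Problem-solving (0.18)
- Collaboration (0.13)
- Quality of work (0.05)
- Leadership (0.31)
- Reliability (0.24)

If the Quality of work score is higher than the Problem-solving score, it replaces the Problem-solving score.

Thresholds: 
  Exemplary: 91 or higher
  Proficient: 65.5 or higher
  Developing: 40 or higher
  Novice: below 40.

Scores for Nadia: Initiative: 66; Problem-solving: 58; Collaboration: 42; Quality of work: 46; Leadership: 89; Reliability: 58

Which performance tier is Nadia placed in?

Quality of work (46) ≤ Problem-solving (58), so Problem-solving stays at 58.
Weighted total:
  Initiative 66 × 0.09 = 5.94
  Problem-solving 58 × 0.18 = 10.44
  Collaboration 42 × 0.13 = 5.46
  Quality of work 46 × 0.05 = 2.3
  Leadership 89 × 0.31 = 27.59
  Reliability 58 × 0.24 = 13.92
Sum = 65.65
65.65 is ≥ 65.5 and < 91 → Proficient

Proficient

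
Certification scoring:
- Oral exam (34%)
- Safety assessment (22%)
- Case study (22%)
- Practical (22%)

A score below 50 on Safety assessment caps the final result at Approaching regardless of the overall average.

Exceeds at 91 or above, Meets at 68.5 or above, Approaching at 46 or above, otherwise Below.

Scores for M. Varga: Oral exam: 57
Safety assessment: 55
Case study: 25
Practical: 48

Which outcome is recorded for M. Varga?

Safety assessment score 55 ≥ 50: minimum met.
Weighted total:
  Oral exam 57 × 0.34 = 19.38
  Safety assessment 55 × 0.22 = 12.1
  Case study 25 × 0.22 = 5.5
  Practical 48 × 0.22 = 10.56
Sum = 47.54
47.54 is ≥ 46 and < 68.5 → Approaching

Approaching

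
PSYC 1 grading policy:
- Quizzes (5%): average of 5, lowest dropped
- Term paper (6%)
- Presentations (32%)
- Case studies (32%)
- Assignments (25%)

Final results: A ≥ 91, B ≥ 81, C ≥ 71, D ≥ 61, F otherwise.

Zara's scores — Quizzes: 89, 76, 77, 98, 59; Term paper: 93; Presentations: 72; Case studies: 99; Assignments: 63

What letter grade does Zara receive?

Quizzes: drop 59 → average of remaining 4 = 340/4 = 85
Weighted total:
  Quizzes 85 × 0.05 = 4.25
  Term paper 93 × 0.06 = 5.58
  Presentations 72 × 0.32 = 23.04
  Case studies 99 × 0.32 = 31.68
  Assignments 63 × 0.25 = 15.75
Sum = 80.3
80.3 is ≥ 71 and < 81 → C

C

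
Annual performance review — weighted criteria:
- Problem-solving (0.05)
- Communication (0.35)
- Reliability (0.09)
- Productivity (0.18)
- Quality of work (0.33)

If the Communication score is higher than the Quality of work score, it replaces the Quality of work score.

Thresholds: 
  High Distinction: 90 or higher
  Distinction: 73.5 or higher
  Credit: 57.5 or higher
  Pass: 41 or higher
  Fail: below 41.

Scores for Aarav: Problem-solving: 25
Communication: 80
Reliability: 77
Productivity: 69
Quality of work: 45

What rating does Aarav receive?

Distinction

Communication (80) > Quality of work (45), so Quality of work counts as 80.
Weighted total:
  Problem-solving 25 × 0.05 = 1.25
  Communication 80 × 0.35 = 28
  Reliability 77 × 0.09 = 6.93
  Productivity 69 × 0.18 = 12.42
  Quality of work 80 × 0.33 = 26.4
Sum = 75
75 is ≥ 73.5 and < 90 → Distinction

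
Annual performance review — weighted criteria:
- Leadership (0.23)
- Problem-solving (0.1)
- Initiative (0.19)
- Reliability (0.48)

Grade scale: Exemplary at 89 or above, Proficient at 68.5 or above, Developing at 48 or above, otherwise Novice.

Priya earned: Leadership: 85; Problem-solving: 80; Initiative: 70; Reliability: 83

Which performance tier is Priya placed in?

Weighted total:
  Leadership 85 × 0.23 = 19.55
  Problem-solving 80 × 0.1 = 8
  Initiative 70 × 0.19 = 13.3
  Reliability 83 × 0.48 = 39.84
Sum = 80.69
80.69 is ≥ 68.5 and < 89 → Proficient

Proficient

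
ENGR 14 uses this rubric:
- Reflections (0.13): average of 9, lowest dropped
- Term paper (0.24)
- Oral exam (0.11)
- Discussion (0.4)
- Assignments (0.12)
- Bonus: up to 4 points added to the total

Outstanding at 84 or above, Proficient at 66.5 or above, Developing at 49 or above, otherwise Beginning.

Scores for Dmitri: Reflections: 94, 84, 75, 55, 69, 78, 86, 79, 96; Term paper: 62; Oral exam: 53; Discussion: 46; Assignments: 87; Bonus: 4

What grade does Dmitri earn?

Developing

Reflections: drop 55 → average of remaining 8 = 661/8 = 82.625
Weighted total:
  Reflections 82.625 × 0.13 = 10.74125
  Term paper 62 × 0.24 = 14.88
  Oral exam 53 × 0.11 = 5.83
  Discussion 46 × 0.4 = 18.4
  Assignments 87 × 0.12 = 10.44
Sum = 60.29125
Bonus: 60.29125 + 4 = 64.29125
64.29125 is ≥ 49 and < 66.5 → Developing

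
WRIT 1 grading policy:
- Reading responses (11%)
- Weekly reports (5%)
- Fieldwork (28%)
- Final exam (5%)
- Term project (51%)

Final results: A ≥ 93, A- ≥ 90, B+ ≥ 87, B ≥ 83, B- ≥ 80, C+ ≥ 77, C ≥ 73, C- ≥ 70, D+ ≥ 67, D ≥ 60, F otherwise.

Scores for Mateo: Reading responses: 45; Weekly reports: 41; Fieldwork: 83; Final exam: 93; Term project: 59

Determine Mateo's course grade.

Weighted total:
  Reading responses 45 × 0.11 = 4.95
  Weekly reports 41 × 0.05 = 2.05
  Fieldwork 83 × 0.28 = 23.24
  Final exam 93 × 0.05 = 4.65
  Term project 59 × 0.51 = 30.09
Sum = 64.98
64.98 is ≥ 60 and < 67 → D

D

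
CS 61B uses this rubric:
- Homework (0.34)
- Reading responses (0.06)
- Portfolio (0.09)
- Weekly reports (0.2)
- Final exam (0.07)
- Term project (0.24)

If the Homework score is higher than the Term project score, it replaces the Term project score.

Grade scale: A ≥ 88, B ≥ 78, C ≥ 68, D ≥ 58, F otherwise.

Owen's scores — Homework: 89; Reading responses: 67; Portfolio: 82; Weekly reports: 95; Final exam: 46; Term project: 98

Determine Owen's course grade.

Homework (89) ≤ Term project (98), so Term project stays at 98.
Weighted total:
  Homework 89 × 0.34 = 30.26
  Reading responses 67 × 0.06 = 4.02
  Portfolio 82 × 0.09 = 7.38
  Weekly reports 95 × 0.2 = 19
  Final exam 46 × 0.07 = 3.22
  Term project 98 × 0.24 = 23.52
Sum = 87.4
87.4 is ≥ 78 and < 88 → B

B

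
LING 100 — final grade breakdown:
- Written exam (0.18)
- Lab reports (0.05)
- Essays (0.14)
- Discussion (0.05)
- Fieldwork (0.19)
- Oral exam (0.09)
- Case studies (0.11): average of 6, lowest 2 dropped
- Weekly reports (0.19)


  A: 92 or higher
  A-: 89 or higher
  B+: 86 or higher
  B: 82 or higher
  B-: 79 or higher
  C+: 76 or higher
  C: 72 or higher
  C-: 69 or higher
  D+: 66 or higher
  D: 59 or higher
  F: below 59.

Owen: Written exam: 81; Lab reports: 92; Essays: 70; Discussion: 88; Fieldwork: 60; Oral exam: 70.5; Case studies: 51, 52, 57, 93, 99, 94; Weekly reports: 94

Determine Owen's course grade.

Case studies: drop 51, 52 → average of remaining 4 = 343/4 = 85.75
Weighted total:
  Written exam 81 × 0.18 = 14.58
  Lab reports 92 × 0.05 = 4.6
  Essays 70 × 0.14 = 9.8
  Discussion 88 × 0.05 = 4.4
  Fieldwork 60 × 0.19 = 11.4
  Oral exam 70.5 × 0.09 = 6.345
  Case studies 85.75 × 0.11 = 9.4325
  Weekly reports 94 × 0.19 = 17.86
Sum = 78.4175
78.4175 is ≥ 76 and < 79 → C+

C+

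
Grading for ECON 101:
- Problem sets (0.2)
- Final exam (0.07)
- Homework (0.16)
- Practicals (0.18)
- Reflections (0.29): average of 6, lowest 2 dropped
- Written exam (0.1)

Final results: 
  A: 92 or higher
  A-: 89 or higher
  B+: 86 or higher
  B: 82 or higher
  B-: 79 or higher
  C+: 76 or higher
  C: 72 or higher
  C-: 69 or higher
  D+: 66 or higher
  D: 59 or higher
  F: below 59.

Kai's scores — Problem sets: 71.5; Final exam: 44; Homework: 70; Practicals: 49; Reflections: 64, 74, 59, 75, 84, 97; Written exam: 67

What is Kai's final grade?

D+

Reflections: drop 59, 64 → average of remaining 4 = 330/4 = 82.5
Weighted total:
  Problem sets 71.5 × 0.2 = 14.3
  Final exam 44 × 0.07 = 3.08
  Homework 70 × 0.16 = 11.2
  Practicals 49 × 0.18 = 8.82
  Reflections 82.5 × 0.29 = 23.925
  Written exam 67 × 0.1 = 6.7
Sum = 68.025
68.025 is ≥ 66 and < 69 → D+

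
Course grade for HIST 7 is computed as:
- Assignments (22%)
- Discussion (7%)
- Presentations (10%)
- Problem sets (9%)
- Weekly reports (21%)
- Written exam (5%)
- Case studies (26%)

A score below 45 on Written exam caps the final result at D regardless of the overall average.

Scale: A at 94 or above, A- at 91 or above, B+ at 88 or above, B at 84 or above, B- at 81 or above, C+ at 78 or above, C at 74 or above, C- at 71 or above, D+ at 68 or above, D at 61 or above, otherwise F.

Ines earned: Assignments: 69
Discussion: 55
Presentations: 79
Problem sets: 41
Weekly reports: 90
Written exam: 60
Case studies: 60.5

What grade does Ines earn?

D+

Written exam score 60 ≥ 45: minimum met.
Weighted total:
  Assignments 69 × 0.22 = 15.18
  Discussion 55 × 0.07 = 3.85
  Presentations 79 × 0.1 = 7.9
  Problem sets 41 × 0.09 = 3.69
  Weekly reports 90 × 0.21 = 18.9
  Written exam 60 × 0.05 = 3
  Case studies 60.5 × 0.26 = 15.73
Sum = 68.25
68.25 is ≥ 68 and < 71 → D+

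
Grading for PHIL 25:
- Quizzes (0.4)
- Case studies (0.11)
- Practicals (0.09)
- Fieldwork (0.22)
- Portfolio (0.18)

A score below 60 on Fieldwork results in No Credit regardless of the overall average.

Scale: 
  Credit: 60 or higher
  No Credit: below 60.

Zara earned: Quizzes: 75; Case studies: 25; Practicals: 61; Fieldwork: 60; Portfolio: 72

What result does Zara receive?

Credit

Fieldwork score 60 ≥ 60: minimum met.
Weighted total:
  Quizzes 75 × 0.4 = 30
  Case studies 25 × 0.11 = 2.75
  Practicals 61 × 0.09 = 5.49
  Fieldwork 60 × 0.22 = 13.2
  Portfolio 72 × 0.18 = 12.96
Sum = 64.4
64.4 ≥ 60 → Credit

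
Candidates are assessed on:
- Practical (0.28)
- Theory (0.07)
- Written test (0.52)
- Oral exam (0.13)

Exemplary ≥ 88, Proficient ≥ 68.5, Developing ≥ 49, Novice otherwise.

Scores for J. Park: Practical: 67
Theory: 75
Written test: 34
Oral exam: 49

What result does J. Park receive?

Novice

Weighted total:
  Practical 67 × 0.28 = 18.76
  Theory 75 × 0.07 = 5.25
  Written test 34 × 0.52 = 17.68
  Oral exam 49 × 0.13 = 6.37
Sum = 48.06
48.06 < 49 → Novice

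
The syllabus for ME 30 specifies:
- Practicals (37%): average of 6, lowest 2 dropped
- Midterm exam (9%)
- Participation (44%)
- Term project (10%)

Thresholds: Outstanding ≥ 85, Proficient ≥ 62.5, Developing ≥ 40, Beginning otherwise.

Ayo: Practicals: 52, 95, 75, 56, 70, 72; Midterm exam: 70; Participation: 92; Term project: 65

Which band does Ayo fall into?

Practicals: drop 52, 56 → average of remaining 4 = 312/4 = 78
Weighted total:
  Practicals 78 × 0.37 = 28.86
  Midterm exam 70 × 0.09 = 6.3
  Participation 92 × 0.44 = 40.48
  Term project 65 × 0.1 = 6.5
Sum = 82.14
82.14 is ≥ 62.5 and < 85 → Proficient

Proficient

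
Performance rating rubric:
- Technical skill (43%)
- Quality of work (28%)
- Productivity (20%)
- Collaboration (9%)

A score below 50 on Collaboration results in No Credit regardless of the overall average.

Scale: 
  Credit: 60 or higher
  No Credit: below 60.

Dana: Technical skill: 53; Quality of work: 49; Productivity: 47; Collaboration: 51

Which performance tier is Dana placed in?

Collaboration score 51 ≥ 50: minimum met.
Weighted total:
  Technical skill 53 × 0.43 = 22.79
  Quality of work 49 × 0.28 = 13.72
  Productivity 47 × 0.2 = 9.4
  Collaboration 51 × 0.09 = 4.59
Sum = 50.5
50.5 < 60 → No Credit

No Credit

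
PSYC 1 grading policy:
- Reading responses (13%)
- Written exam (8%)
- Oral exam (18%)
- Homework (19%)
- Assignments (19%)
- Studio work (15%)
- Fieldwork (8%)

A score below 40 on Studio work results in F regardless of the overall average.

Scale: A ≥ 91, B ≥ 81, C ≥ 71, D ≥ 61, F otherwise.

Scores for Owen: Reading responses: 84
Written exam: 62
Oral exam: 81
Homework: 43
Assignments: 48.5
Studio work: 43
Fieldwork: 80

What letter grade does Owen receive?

F

Studio work score 43 ≥ 40: minimum met.
Weighted total:
  Reading responses 84 × 0.13 = 10.92
  Written exam 62 × 0.08 = 4.96
  Oral exam 81 × 0.18 = 14.58
  Homework 43 × 0.19 = 8.17
  Assignments 48.5 × 0.19 = 9.215
  Studio work 43 × 0.15 = 6.45
  Fieldwork 80 × 0.08 = 6.4
Sum = 60.695
60.695 < 61 → F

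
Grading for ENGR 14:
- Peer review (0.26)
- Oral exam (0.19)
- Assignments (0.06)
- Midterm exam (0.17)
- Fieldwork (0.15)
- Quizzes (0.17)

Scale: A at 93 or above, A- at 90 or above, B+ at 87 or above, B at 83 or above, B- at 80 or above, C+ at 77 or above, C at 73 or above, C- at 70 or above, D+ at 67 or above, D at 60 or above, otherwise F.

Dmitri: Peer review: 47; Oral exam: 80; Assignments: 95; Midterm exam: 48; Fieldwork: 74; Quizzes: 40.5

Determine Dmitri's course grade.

F

Weighted total:
  Peer review 47 × 0.26 = 12.22
  Oral exam 80 × 0.19 = 15.2
  Assignments 95 × 0.06 = 5.7
  Midterm exam 48 × 0.17 = 8.16
  Fieldwork 74 × 0.15 = 11.1
  Quizzes 40.5 × 0.17 = 6.885
Sum = 59.265
59.265 < 60 → F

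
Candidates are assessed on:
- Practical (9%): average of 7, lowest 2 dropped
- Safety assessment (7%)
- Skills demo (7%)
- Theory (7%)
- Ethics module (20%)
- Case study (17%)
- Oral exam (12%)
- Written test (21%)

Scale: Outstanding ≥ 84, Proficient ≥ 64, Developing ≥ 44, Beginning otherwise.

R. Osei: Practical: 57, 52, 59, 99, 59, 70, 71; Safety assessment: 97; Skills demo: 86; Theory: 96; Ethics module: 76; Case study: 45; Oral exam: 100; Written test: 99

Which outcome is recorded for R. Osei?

Practical: drop 52, 57 → average of remaining 5 = 358/5 = 71.6
Weighted total:
  Practical 71.6 × 0.09 = 6.444
  Safety assessment 97 × 0.07 = 6.79
  Skills demo 86 × 0.07 = 6.02
  Theory 96 × 0.07 = 6.72
  Ethics module 76 × 0.2 = 15.2
  Case study 45 × 0.17 = 7.65
  Oral exam 100 × 0.12 = 12
  Written test 99 × 0.21 = 20.79
Sum = 81.614
81.614 is ≥ 64 and < 84 → Proficient

Proficient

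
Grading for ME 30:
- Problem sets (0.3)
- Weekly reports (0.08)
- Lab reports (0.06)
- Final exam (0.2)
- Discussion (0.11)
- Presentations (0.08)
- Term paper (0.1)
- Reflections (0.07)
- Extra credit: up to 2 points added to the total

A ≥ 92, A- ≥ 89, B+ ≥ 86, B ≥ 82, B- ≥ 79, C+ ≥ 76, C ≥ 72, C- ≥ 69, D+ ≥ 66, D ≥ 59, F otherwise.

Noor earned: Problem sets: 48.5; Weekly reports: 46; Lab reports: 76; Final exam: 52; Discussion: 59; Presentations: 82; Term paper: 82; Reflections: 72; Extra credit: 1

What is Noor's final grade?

D

Weighted total:
  Problem sets 48.5 × 0.3 = 14.55
  Weekly reports 46 × 0.08 = 3.68
  Lab reports 76 × 0.06 = 4.56
  Final exam 52 × 0.2 = 10.4
  Discussion 59 × 0.11 = 6.49
  Presentations 82 × 0.08 = 6.56
  Term paper 82 × 0.1 = 8.2
  Reflections 72 × 0.07 = 5.04
Sum = 59.48
Extra credit: 59.48 + 1 = 60.48
60.48 is ≥ 59 and < 66 → D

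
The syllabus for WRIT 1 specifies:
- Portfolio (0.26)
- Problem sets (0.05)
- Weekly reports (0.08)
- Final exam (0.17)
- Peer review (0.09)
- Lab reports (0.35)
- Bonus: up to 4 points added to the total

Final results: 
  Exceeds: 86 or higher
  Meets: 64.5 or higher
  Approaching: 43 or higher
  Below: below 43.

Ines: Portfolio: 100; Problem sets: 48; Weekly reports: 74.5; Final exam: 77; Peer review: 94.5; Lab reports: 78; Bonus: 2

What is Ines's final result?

Meets

Weighted total:
  Portfolio 100 × 0.26 = 26
  Problem sets 48 × 0.05 = 2.4
  Weekly reports 74.5 × 0.08 = 5.96
  Final exam 77 × 0.17 = 13.09
  Peer review 94.5 × 0.09 = 8.505
  Lab reports 78 × 0.35 = 27.3
Sum = 83.255
Bonus: 83.255 + 2 = 85.255
85.255 is ≥ 64.5 and < 86 → Meets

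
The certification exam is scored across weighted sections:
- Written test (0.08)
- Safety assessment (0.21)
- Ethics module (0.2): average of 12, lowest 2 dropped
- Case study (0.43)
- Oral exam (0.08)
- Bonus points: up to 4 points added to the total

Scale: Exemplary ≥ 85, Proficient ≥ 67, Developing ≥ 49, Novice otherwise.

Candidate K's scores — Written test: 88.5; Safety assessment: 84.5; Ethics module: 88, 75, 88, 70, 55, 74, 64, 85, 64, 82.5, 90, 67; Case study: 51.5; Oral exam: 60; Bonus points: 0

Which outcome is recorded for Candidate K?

Proficient

Ethics module: drop 55, 64 → average of remaining 10 = 783.5/10 = 78.35
Weighted total:
  Written test 88.5 × 0.08 = 7.08
  Safety assessment 84.5 × 0.21 = 17.745
  Ethics module 78.35 × 0.2 = 15.67
  Case study 51.5 × 0.43 = 22.145
  Oral exam 60 × 0.08 = 4.8
Sum = 67.44
Bonus points: 67.44 + 0 = 67.44
67.44 is ≥ 67 and < 85 → Proficient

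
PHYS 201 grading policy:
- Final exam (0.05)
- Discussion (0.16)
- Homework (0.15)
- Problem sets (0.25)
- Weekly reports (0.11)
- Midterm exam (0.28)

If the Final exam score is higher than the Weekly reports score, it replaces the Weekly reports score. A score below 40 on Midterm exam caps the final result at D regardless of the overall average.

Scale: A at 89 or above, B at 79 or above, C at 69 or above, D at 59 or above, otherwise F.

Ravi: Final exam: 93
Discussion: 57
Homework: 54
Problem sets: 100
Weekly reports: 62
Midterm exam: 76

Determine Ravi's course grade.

C

Final exam (93) > Weekly reports (62), so Weekly reports counts as 93.
Midterm exam score 76 ≥ 40: minimum met.
Weighted total:
  Final exam 93 × 0.05 = 4.65
  Discussion 57 × 0.16 = 9.12
  Homework 54 × 0.15 = 8.1
  Problem sets 100 × 0.25 = 25
  Weekly reports 93 × 0.11 = 10.23
  Midterm exam 76 × 0.28 = 21.28
Sum = 78.38
78.38 is ≥ 69 and < 79 → C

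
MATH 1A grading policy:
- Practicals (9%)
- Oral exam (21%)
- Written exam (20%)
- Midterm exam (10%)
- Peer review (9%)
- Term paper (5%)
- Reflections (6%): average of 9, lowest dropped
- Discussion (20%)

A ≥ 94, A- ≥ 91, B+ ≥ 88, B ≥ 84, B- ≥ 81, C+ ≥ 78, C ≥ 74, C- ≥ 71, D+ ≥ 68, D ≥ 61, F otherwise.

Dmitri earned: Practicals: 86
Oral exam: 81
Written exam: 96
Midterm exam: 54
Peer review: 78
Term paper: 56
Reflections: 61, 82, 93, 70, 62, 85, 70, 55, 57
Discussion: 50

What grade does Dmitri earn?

Reflections: drop 55 → average of remaining 8 = 580/8 = 72.5
Weighted total:
  Practicals 86 × 0.09 = 7.74
  Oral exam 81 × 0.21 = 17.01
  Written exam 96 × 0.2 = 19.2
  Midterm exam 54 × 0.1 = 5.4
  Peer review 78 × 0.09 = 7.02
  Term paper 56 × 0.05 = 2.8
  Reflections 72.5 × 0.06 = 4.35
  Discussion 50 × 0.2 = 10
Sum = 73.52
73.52 is ≥ 71 and < 74 → C-

C-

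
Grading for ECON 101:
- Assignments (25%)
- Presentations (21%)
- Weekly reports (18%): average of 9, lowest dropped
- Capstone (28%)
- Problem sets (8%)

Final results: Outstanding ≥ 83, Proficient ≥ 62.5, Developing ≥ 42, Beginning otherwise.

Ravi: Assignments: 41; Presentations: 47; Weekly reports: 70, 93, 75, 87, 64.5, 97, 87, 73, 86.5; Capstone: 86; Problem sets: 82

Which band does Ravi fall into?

Proficient

Weekly reports: drop 64.5 → average of remaining 8 = 668.5/8 = 83.5625
Weighted total:
  Assignments 41 × 0.25 = 10.25
  Presentations 47 × 0.21 = 9.87
  Weekly reports 83.5625 × 0.18 = 15.04125
  Capstone 86 × 0.28 = 24.08
  Problem sets 82 × 0.08 = 6.56
Sum = 65.80125
65.80125 is ≥ 62.5 and < 83 → Proficient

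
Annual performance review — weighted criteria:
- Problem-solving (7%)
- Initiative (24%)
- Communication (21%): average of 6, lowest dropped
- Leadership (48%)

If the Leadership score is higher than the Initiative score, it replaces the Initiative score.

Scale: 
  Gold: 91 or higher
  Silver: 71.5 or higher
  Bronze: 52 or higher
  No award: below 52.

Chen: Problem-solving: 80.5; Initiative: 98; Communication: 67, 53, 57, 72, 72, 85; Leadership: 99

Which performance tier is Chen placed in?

Communication: drop 53 → average of remaining 5 = 353/5 = 70.6
Leadership (99) > Initiative (98), so Initiative counts as 99.
Weighted total:
  Problem-solving 80.5 × 0.07 = 5.635
  Initiative 99 × 0.24 = 23.76
  Communication 70.6 × 0.21 = 14.826
  Leadership 99 × 0.48 = 47.52
Sum = 91.741
91.741 ≥ 91 → Gold

Gold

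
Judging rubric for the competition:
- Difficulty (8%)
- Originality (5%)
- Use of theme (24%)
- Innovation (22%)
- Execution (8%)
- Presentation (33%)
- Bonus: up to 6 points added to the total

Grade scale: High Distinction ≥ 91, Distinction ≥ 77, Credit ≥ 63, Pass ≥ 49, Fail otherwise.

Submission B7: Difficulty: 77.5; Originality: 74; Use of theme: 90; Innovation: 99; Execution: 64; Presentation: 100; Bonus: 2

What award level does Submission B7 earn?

High Distinction

Weighted total:
  Difficulty 77.5 × 0.08 = 6.2
  Originality 74 × 0.05 = 3.7
  Use of theme 90 × 0.24 = 21.6
  Innovation 99 × 0.22 = 21.78
  Execution 64 × 0.08 = 5.12
  Presentation 100 × 0.33 = 33
Sum = 91.4
Bonus: 91.4 + 2 = 93.4
93.4 ≥ 91 → High Distinction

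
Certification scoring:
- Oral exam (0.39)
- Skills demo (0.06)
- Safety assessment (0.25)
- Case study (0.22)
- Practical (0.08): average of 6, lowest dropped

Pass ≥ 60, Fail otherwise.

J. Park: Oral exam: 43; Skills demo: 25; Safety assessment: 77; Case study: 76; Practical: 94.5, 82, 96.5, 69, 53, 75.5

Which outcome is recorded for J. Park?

Practical: drop 53 → average of remaining 5 = 417.5/5 = 83.5
Weighted total:
  Oral exam 43 × 0.39 = 16.77
  Skills demo 25 × 0.06 = 1.5
  Safety assessment 77 × 0.25 = 19.25
  Case study 76 × 0.22 = 16.72
  Practical 83.5 × 0.08 = 6.68
Sum = 60.92
60.92 ≥ 60 → Pass

Pass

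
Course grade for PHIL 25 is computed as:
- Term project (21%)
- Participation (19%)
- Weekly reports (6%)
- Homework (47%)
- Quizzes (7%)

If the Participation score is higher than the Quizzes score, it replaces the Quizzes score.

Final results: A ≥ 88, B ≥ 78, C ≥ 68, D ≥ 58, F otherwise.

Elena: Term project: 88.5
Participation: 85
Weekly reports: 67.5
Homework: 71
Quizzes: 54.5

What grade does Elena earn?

B

Participation (85) > Quizzes (54.5), so Quizzes counts as 85.
Weighted total:
  Term project 88.5 × 0.21 = 18.585
  Participation 85 × 0.19 = 16.15
  Weekly reports 67.5 × 0.06 = 4.05
  Homework 71 × 0.47 = 33.37
  Quizzes 85 × 0.07 = 5.95
Sum = 78.105
78.105 is ≥ 78 and < 88 → B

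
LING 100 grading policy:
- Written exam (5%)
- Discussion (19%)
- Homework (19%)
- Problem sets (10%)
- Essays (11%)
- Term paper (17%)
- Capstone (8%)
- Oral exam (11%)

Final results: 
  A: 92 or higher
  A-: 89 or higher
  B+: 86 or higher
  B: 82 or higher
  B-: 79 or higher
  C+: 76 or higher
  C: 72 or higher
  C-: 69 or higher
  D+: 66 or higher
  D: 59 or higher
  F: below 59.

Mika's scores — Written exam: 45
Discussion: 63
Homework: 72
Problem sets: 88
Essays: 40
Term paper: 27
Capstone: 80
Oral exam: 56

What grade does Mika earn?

F

Weighted total:
  Written exam 45 × 0.05 = 2.25
  Discussion 63 × 0.19 = 11.97
  Homework 72 × 0.19 = 13.68
  Problem sets 88 × 0.1 = 8.8
  Essays 40 × 0.11 = 4.4
  Term paper 27 × 0.17 = 4.59
  Capstone 80 × 0.08 = 6.4
  Oral exam 56 × 0.11 = 6.16
Sum = 58.25
58.25 < 59 → F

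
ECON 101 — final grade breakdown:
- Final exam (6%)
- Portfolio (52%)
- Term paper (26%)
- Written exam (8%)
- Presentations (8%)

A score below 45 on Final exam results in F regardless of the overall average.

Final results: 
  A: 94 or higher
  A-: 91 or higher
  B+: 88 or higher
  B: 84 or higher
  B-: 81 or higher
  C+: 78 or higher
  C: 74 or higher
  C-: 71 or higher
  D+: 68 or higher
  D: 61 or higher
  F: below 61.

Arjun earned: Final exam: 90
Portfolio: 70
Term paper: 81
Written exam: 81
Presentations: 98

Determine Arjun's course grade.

C

Final exam score 90 ≥ 45: minimum met.
Weighted total:
  Final exam 90 × 0.06 = 5.4
  Portfolio 70 × 0.52 = 36.4
  Term paper 81 × 0.26 = 21.06
  Written exam 81 × 0.08 = 6.48
  Presentations 98 × 0.08 = 7.84
Sum = 77.18
77.18 is ≥ 74 and < 78 → C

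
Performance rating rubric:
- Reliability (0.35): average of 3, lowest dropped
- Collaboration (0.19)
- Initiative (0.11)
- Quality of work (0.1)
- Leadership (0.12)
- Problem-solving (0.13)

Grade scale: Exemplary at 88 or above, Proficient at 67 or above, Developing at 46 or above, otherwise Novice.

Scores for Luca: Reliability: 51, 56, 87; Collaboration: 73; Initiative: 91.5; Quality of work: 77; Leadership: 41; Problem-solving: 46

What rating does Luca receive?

Reliability: drop 51 → average of remaining 2 = 143/2 = 71.5
Weighted total:
  Reliability 71.5 × 0.35 = 25.025
  Collaboration 73 × 0.19 = 13.87
  Initiative 91.5 × 0.11 = 10.065
  Quality of work 77 × 0.1 = 7.7
  Leadership 41 × 0.12 = 4.92
  Problem-solving 46 × 0.13 = 5.98
Sum = 67.56
67.56 is ≥ 67 and < 88 → Proficient

Proficient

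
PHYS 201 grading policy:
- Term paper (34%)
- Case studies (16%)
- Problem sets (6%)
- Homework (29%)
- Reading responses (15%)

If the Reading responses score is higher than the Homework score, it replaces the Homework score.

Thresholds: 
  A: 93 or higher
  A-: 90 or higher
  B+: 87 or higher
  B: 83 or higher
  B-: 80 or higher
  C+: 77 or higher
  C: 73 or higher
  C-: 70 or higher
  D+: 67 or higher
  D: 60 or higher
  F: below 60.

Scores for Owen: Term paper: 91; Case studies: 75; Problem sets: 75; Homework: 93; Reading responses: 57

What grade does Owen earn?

Reading responses (57) ≤ Homework (93), so Homework stays at 93.
Weighted total:
  Term paper 91 × 0.34 = 30.94
  Case studies 75 × 0.16 = 12
  Problem sets 75 × 0.06 = 4.5
  Homework 93 × 0.29 = 26.97
  Reading responses 57 × 0.15 = 8.55
Sum = 82.96
82.96 is ≥ 80 and < 83 → B-

B-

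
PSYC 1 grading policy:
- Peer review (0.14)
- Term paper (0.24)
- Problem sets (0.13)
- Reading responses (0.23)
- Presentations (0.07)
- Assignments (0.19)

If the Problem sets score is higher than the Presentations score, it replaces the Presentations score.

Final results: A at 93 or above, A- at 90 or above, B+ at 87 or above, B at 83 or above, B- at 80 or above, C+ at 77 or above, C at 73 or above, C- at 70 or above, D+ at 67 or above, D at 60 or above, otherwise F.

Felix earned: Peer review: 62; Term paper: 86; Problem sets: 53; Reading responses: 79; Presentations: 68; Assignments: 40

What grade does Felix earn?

Problem sets (53) ≤ Presentations (68), so Presentations stays at 68.
Weighted total:
  Peer review 62 × 0.14 = 8.68
  Term paper 86 × 0.24 = 20.64
  Problem sets 53 × 0.13 = 6.89
  Reading responses 79 × 0.23 = 18.17
  Presentations 68 × 0.07 = 4.76
  Assignments 40 × 0.19 = 7.6
Sum = 66.74
66.74 is ≥ 60 and < 67 → D

D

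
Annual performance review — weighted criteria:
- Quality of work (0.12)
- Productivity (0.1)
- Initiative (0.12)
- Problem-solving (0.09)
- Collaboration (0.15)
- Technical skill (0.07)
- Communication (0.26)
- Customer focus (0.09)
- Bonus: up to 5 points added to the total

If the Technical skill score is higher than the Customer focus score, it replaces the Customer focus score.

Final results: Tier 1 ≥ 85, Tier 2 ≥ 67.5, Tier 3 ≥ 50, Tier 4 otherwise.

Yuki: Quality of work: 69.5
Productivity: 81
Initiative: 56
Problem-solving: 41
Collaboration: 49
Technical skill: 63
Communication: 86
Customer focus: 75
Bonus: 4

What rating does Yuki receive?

Technical skill (63) ≤ Customer focus (75), so Customer focus stays at 75.
Weighted total:
  Quality of work 69.5 × 0.12 = 8.34
  Productivity 81 × 0.1 = 8.1
  Initiative 56 × 0.12 = 6.72
  Problem-solving 41 × 0.09 = 3.69
  Collaboration 49 × 0.15 = 7.35
  Technical skill 63 × 0.07 = 4.41
  Communication 86 × 0.26 = 22.36
  Customer focus 75 × 0.09 = 6.75
Sum = 67.72
Bonus: 67.72 + 4 = 71.72
71.72 is ≥ 67.5 and < 85 → Tier 2

Tier 2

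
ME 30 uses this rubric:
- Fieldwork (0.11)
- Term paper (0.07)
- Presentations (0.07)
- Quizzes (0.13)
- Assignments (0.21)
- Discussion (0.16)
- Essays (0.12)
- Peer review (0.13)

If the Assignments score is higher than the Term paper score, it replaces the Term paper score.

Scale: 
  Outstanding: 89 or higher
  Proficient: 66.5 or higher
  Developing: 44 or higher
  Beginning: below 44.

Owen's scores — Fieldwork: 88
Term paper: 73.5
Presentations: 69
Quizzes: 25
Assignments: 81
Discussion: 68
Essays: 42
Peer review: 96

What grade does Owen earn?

Proficient

Assignments (81) > Term paper (73.5), so Term paper counts as 81.
Weighted total:
  Fieldwork 88 × 0.11 = 9.68
  Term paper 81 × 0.07 = 5.67
  Presentations 69 × 0.07 = 4.83
  Quizzes 25 × 0.13 = 3.25
  Assignments 81 × 0.21 = 17.01
  Discussion 68 × 0.16 = 10.88
  Essays 42 × 0.12 = 5.04
  Peer review 96 × 0.13 = 12.48
Sum = 68.84
68.84 is ≥ 66.5 and < 89 → Proficient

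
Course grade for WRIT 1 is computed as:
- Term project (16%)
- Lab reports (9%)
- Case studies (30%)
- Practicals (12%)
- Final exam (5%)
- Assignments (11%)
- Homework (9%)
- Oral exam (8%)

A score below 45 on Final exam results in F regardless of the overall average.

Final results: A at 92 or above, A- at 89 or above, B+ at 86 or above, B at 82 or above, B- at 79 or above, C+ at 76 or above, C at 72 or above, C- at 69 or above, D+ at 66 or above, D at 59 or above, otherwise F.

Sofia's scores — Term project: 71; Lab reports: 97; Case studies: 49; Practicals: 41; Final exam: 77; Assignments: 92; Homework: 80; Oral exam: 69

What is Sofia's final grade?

Final exam score 77 ≥ 45: minimum met.
Weighted total:
  Term project 71 × 0.16 = 11.36
  Lab reports 97 × 0.09 = 8.73
  Case studies 49 × 0.3 = 14.7
  Practicals 41 × 0.12 = 4.92
  Final exam 77 × 0.05 = 3.85
  Assignments 92 × 0.11 = 10.12
  Homework 80 × 0.09 = 7.2
  Oral exam 69 × 0.08 = 5.52
Sum = 66.4
66.4 is ≥ 66 and < 69 → D+

D+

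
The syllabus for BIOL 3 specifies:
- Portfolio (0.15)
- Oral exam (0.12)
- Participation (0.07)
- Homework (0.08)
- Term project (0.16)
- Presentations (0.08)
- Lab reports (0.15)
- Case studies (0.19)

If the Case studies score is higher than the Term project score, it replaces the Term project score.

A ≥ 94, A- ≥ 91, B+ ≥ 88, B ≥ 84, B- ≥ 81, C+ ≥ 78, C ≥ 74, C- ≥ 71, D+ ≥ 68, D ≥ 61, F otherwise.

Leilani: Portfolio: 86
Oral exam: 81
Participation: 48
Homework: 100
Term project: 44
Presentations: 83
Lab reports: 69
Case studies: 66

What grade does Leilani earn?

Case studies (66) > Term project (44), so Term project counts as 66.
Weighted total:
  Portfolio 86 × 0.15 = 12.9
  Oral exam 81 × 0.12 = 9.72
  Participation 48 × 0.07 = 3.36
  Homework 100 × 0.08 = 8
  Term project 66 × 0.16 = 10.56
  Presentations 83 × 0.08 = 6.64
  Lab reports 69 × 0.15 = 10.35
  Case studies 66 × 0.19 = 12.54
Sum = 74.07
74.07 is ≥ 74 and < 78 → C

C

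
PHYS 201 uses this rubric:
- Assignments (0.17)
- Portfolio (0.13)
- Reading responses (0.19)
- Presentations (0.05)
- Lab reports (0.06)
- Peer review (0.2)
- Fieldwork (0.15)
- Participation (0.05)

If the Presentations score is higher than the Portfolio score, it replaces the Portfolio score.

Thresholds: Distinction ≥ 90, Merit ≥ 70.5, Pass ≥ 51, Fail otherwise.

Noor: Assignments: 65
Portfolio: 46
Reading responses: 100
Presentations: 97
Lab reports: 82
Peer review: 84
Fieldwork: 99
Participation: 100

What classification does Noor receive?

Merit

Presentations (97) > Portfolio (46), so Portfolio counts as 97.
Weighted total:
  Assignments 65 × 0.17 = 11.05
  Portfolio 97 × 0.13 = 12.61
  Reading responses 100 × 0.19 = 19
  Presentations 97 × 0.05 = 4.85
  Lab reports 82 × 0.06 = 4.92
  Peer review 84 × 0.2 = 16.8
  Fieldwork 99 × 0.15 = 14.85
  Participation 100 × 0.05 = 5
Sum = 89.08
89.08 is ≥ 70.5 and < 90 → Merit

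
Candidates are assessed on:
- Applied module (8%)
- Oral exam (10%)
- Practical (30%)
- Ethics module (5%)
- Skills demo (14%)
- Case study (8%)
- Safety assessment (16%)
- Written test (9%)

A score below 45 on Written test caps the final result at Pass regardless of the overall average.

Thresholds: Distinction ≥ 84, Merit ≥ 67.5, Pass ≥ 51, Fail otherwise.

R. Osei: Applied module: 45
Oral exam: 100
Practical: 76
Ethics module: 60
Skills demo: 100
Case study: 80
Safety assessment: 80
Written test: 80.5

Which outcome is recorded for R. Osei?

Merit

Written test score 80.5 ≥ 45: minimum met.
Weighted total:
  Applied module 45 × 0.08 = 3.6
  Oral exam 100 × 0.1 = 10
  Practical 76 × 0.3 = 22.8
  Ethics module 60 × 0.05 = 3
  Skills demo 100 × 0.14 = 14
  Case study 80 × 0.08 = 6.4
  Safety assessment 80 × 0.16 = 12.8
  Written test 80.5 × 0.09 = 7.245
Sum = 79.845
79.845 is ≥ 67.5 and < 84 → Merit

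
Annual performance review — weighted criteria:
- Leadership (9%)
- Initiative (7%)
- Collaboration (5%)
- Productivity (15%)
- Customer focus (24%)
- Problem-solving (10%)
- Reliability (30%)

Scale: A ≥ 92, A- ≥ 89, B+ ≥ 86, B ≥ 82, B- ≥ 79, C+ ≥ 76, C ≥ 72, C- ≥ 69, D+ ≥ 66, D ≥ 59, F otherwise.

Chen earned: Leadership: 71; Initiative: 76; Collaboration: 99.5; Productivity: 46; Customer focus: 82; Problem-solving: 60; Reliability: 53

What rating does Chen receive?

D

Weighted total:
  Leadership 71 × 0.09 = 6.39
  Initiative 76 × 0.07 = 5.32
  Collaboration 99.5 × 0.05 = 4.975
  Productivity 46 × 0.15 = 6.9
  Customer focus 82 × 0.24 = 19.68
  Problem-solving 60 × 0.1 = 6
  Reliability 53 × 0.3 = 15.9
Sum = 65.165
65.165 is ≥ 59 and < 66 → D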